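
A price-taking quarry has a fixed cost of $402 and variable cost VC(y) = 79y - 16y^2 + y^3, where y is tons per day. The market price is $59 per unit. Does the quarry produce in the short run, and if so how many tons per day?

From TC, MC = TC'(y) = 79 - 32y + 3y^2 and AVC = VC/y = 79 - 16y + y^2.
The AVC parabola has its vertex at y = 16/2 = 8, where AVC = 79 - 16·8 + 8^2 = $15.
Since P = $59 ≥ min AVC = $15, price covers variable cost and the firm should produce.
Set P = MC: 59 = 79 - 32y + 3y^2 → 20 - 32y + 3y^2 = 0. The roots are y = 2/3 and y = 10; the profit-maximizing output is on the rising part of MC, so y* = 10.
Check: AVC at y = 10 is $19 ≤ P, so revenue covers variable cost.
Profit = P·y − TC = 59·10 − 592 = -$2, a loss, but smaller than the $402 fixed cost the firm would lose by shutting down.

Produce at y = 10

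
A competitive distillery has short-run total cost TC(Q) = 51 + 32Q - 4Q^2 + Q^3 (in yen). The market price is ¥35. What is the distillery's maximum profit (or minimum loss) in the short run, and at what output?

Profit = -¥33 at Q = 3

AVC = 32 - 4Q + Q^2 has its minimum ¥28 at Q = 2; price ¥35 clears that bar, so the firm operates.
With MC = 32 - 8Q + 3Q^2, P = MC on the upward-sloping part at Q* = 3.
TR = 35·3 = 105. TC = 51 + 87 = 138. Profit = 105 − 138 = -¥33.
By producing, the firm covers all variable cost plus ¥18 of fixed cost; shutting down would lose the full ¥51.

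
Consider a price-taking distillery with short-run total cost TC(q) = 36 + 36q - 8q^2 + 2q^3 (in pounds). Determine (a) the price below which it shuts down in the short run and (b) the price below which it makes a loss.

Shutdown price = £28; break-even price = £42

AVC = 36 - 8q + 2q^2; minimized at q = 2, giving min AVC = £28. That is the shutdown price.
ATC = 36/q + 36 - 8q + 2q^2. Setting dATC/dq = −36/q^2 − 8 + 4q = 0 gives q = 3 (since 4·3^3 − 8·3^2 = 36).
min ATC = 36/3 + 36 − 8·3 + 2·3^2 = £42. That is the break-even price.
For £28 ≤ P < £42 the firm produces at a loss; below £28 it shuts down.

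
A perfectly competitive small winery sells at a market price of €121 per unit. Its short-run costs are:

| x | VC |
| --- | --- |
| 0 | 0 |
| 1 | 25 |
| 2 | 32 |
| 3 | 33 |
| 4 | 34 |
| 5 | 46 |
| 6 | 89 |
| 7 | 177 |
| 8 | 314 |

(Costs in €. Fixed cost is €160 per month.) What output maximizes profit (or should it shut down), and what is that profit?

Compute π = P·x − TC at each output: x=0: -160; x=1: -64; x=2: 50; x=3: 170; x=4: 290; x=5: 399; x=6: 477; x=7: 510; x=8: 494.
Profit is maximized at x = 7. AVC there is 177/7 = €25.29 ≤ P, so producing beats shutting down (which would give -€160).

x = 7; profit = €510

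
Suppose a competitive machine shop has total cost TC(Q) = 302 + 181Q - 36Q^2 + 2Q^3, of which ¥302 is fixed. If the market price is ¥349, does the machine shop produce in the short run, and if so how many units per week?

Produce at Q = 14

From TC, MC = TC'(Q) = 181 - 72Q + 6Q^2 and AVC = VC/Q = 181 - 36Q + 2Q^2.
AVC is minimized where dAVC/dQ = -36 + 4Q = 0, at Q = 9; min AVC = 181 - 36·9 + 2·9^2 = ¥19.
Because ¥349 ≥ ¥19, revenue can cover variable cost; the firm operates.
Set P = MC: 349 = 181 - 72Q + 6Q^2 → -168 - 72Q + 6Q^2 = 0. The roots are Q = -2 and Q = 14; the profit-maximizing output is on the rising part of MC, so Q* = 14.
Check: AVC at Q = 14 is ¥69 ≤ P, so revenue covers variable cost.
Profit = P·Q − TC = 349·14 − 1268 = ¥3618.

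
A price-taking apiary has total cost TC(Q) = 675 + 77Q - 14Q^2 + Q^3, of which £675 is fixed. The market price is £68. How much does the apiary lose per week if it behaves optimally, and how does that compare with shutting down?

AVC = 77 - 14Q + Q^2; min AVC = £28 at Q = 7. Since P = £68 ≥ min AVC, the firm produces.
MC = 77 - 28Q + 3Q^2. Setting P = MC and taking the root on the rising branch gives Q* = 9.
TR = 68·9 = 612. TC = 675 + 288 = 963. Profit = 612 − 963 = -£351.
That loss of £351 beats the £675 the firm would lose by shutting down; producing recovers £324 of fixed cost.

Profit = -£351 at Q = 9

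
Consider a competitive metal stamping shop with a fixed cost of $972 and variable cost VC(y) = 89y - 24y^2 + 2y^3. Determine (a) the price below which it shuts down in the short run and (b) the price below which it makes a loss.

Shutdown price = min AVC. AVC = 89 - 24y + 2y^2, with vertex at y = 6 and minimum $17.
ATC = 972/y + 89 - 24y + 2y^2. Setting dATC/dy = −972/y^2 − 24 + 4y = 0 gives y = 9 (since 4·9^3 − 24·9^2 = 972).
min ATC = 972/9 + 89 − 24·9 + 2·9^2 = $143. That is the break-even price.
For $17 ≤ P < $143 the firm produces at a loss; below $17 it shuts down.

Shutdown price = $17; break-even price = $143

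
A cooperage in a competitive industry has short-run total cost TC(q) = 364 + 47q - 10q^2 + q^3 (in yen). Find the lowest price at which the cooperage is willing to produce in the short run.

The firm shuts down when price falls below the minimum of average variable cost. AVC = VC/q = 47 - 10q + q^2.
dAVC/dq = -10 + 2q = 0 gives q = 5. min AVC = 47 - 10·5 + 5^2 = 22.
For P < ¥22 the firm produces nothing.

¥22 per unit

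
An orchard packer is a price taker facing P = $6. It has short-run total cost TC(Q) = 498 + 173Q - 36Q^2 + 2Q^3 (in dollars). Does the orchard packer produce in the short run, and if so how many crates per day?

Shut down

Variable cost is VC = 173Q - 36Q^2 + 2Q^3, so AVC = VC/Q = 173 - 36Q + 2Q^2 and MC = dTC/dQ = 173 - 72Q + 6Q^2.
The AVC parabola has its vertex at Q = 36/4 = 9, where AVC = 173 - 36·9 + 2·9^2 = $11.
With P < min AVC ($6 < $11), every unit sold adds to the loss.
Shutting down limits the loss to fixed cost, $498.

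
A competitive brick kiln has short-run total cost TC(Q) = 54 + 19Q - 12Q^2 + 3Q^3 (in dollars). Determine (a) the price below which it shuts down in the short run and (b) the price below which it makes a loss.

Shutdown price = min AVC. AVC = 19 - 12Q + 3Q^2, with vertex at Q = 2 and minimum $7.
ATC = 54/Q + 19 - 12Q + 3Q^2. Setting dATC/dQ = −54/Q^2 − 12 + 6Q = 0 gives Q = 3 (since 6·3^3 − 12·3^2 = 54).
min ATC = 54/3 + 19 − 12·3 + 3·3^2 = $28. That is the break-even price.
For $7 ≤ P < $28 the firm produces at a loss; below $7 it shuts down.

Shutdown price = $7; break-even price = $28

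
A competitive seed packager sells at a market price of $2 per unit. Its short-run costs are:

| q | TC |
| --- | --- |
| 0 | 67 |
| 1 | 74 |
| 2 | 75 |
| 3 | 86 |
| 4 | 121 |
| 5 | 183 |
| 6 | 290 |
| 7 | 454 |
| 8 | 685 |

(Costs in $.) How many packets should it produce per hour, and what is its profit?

Tabulate TR − TC: q=0: -67; q=1: -72; q=2: -71; q=3: -80; q=4: -113; q=5: -173; q=6: -278; q=7: -440; q=8: -669.
Profit is highest at q = 0. Equivalently, the lowest AVC in the table is 8/2 ≈ $4 at q = 2, and P = $2 falls below it — price never covers variable cost, so the firm shuts down and loses only its fixed cost.

q = 0 (shut down); profit = -$67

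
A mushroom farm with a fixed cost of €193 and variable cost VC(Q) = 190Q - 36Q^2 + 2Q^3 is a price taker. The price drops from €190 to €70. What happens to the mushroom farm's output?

Output falls from 12 to 10

AVC = 190 - 36Q + 2Q^2, minimized at Q = 9 where min AVC = €28. MC = 190 - 72Q + 6Q^2.
With P = €190 above the shutdown price, P = MC gives Q = 12.
At P = €70 ≥ min AVC, set P = MC: Q = 10. The firm stays open but cuts output.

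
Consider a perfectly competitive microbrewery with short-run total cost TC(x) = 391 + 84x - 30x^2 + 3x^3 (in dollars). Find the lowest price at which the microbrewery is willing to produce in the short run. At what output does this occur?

$9 per unit, at x = 5

Short-run supply begins at min AVC. From VC = 84x - 30x^2 + 3x^3, AVC = 84 - 30x + 3x^2.
dAVC/dx = -30 + 6x = 0 gives x = 5. min AVC = 84 - 30·5 + 3·5^2 = 9.
For P < $9 the firm produces nothing.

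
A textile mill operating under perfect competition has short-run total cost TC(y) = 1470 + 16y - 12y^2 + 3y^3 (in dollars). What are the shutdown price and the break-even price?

Shutdown price = $4; break-even price = $289

Shutdown price = min AVC. AVC = 16 - 12y + 3y^2, with vertex at y = 2 and minimum $4.
ATC = 1470/y + 16 - 12y + 3y^2. Setting dATC/dy = −1470/y^2 − 12 + 6y = 0 gives y = 7 (since 6·7^3 − 12·7^2 = 1470).
min ATC = 1470/7 + 16 − 12·7 + 3·7^2 = $289. That is the break-even price.
Between these two prices the firm operates at a loss; above $289 it earns a profit.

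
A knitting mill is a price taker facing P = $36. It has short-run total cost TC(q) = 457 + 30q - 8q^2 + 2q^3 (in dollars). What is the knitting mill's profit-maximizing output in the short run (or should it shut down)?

From TC, MC = TC'(q) = 30 - 16q + 6q^2 and AVC = VC/q = 30 - 8q + 2q^2.
The AVC parabola has its vertex at q = 8/4 = 2, where AVC = 30 - 8·2 + 2·2^2 = $22.
P = $36 exceeds min AVC = $22, so the firm stays open.
P = MC gives -6 - 16q + 6q^2 = 0, with roots -1/3 and 3. Take the larger (rising MC): q* = 3.
Check: AVC at q = 3 is $24 ≤ P, so revenue covers variable cost.
Profit = P·q − TC = 36·3 − 529 = -$421, a loss, but smaller than the $457 fixed cost the firm would lose by shutting down.

Produce at q = 3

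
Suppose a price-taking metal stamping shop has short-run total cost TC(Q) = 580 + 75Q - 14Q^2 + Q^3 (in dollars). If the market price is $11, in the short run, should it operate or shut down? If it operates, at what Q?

From TC, MC = TC'(Q) = 75 - 28Q + 3Q^2 and AVC = VC/Q = 75 - 14Q + Q^2.
The AVC parabola has its vertex at Q = 14/2 = 7, where AVC = 75 - 14·7 + 7^2 = $26.
With P < min AVC ($11 < $26), every unit sold adds to the loss.
Shutting down limits the loss to fixed cost, $580.

Shut down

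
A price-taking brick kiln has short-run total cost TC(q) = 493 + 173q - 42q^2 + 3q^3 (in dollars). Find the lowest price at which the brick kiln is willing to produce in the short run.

$26 per unit

Short-run supply begins at min AVC. From VC = 173q - 42q^2 + 3q^3, AVC = 173 - 42q + 3q^2.
At the minimum of AVC, MC = AVC. MC = 173 - 84q + 9q^2; setting MC = AVC gives 6q^2 - 42q = 0, so q = 7. min AVC = 26.
So the shutdown price is $26.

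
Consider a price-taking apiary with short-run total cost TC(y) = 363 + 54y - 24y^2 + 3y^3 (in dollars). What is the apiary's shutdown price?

Short-run supply begins at min AVC. From VC = 54y - 24y^2 + 3y^3, AVC = 54 - 24y + 3y^2.
dAVC/dy = -24 + 6y = 0 gives y = 4. min AVC = 54 - 24·4 + 3·4^2 = 6.
The firm shuts down for any P below $6.

$6 per unit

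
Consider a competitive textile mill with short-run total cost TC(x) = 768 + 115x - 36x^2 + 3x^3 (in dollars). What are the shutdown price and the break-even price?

AVC = 115 - 36x + 3x^2; minimized at x = 6, giving min AVC = $7. That is the shutdown price.
ATC = 768/x + 115 - 36x + 3x^2. Setting dATC/dx = −768/x^2 − 36 + 6x = 0 gives x = 8 (since 6·8^3 − 36·8^2 = 768).
min ATC = 768/8 + 115 − 36·8 + 3·8^2 = $115. That is the break-even price.
For $7 ≤ P < $115 the firm produces at a loss; below $7 it shuts down.

Shutdown price = $7; break-even price = $115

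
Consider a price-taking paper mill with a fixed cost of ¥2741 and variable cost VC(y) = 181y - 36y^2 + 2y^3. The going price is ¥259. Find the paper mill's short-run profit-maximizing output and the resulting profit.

Profit = -¥37 at y = 13

AVC = 181 - 36y + 2y^2; min AVC = ¥19 at y = 9. Since P = ¥259 ≥ min AVC, the firm produces.
MC = 181 - 72y + 6y^2. Setting P = MC and taking the root on the rising branch gives y* = 13.
TR = 259·13 = 3367. TC = 2741 + 663 = 3404. Profit = 3367 − 3404 = -¥37.
Shutting down would mean losing the fixed cost of ¥2741, so operating at a loss of ¥37 is better by ¥2704.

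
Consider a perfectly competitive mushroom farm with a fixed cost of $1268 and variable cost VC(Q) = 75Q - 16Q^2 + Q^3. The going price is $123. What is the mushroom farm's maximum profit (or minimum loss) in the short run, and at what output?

Profit = -$116 at Q = 12

AVC = 75 - 16Q + Q^2 has its minimum $11 at Q = 8; price $123 clears that bar, so the firm operates.
With MC = 75 - 32Q + 3Q^2, P = MC on the upward-sloping part at Q* = 12.
TR = 123·12 = 1476. TC = 1268 + 324 = 1592. Profit = 1476 − 1592 = -$116.
Shutting down would mean losing the fixed cost of $1268, so operating at a loss of $116 is better by $1152.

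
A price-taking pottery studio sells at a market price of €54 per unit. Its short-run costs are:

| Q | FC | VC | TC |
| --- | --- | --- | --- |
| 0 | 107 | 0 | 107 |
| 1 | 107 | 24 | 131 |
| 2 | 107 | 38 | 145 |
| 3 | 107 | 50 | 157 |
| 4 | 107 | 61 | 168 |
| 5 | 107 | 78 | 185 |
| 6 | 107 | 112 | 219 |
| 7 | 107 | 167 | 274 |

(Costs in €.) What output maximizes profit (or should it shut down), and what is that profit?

Compute π = P·Q − TC at each output: Q=0: -107; Q=1: -77; Q=2: -37; Q=3: 5; Q=4: 48; Q=5: 85; Q=6: 105; Q=7: 104.
Profit is maximized at Q = 6. AVC there is 112/6 = €18.67 ≤ P, so producing beats shutting down (which would give -€107).

Q = 6; profit = €105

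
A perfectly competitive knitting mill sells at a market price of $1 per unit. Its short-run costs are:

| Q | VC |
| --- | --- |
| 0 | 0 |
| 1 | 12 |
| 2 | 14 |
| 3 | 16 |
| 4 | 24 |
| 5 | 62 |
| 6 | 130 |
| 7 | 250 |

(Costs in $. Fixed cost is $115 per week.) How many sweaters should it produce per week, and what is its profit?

Compute π = P·Q − TC at each output: Q=0: -115; Q=1: -126; Q=2: -127; Q=3: -128; Q=4: -135; Q=5: -172; Q=6: -239; Q=7: -358.
Profit is highest at Q = 0. Equivalently, the lowest AVC in the table is 16/3 ≈ $5.33 at Q = 3, and P = $1 falls below it — price never covers variable cost, so the firm shuts down and loses only its fixed cost.

Q = 0 (shut down); profit = -$115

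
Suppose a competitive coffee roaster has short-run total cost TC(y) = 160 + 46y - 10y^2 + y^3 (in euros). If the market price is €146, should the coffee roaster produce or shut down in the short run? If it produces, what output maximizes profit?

Produce at y = 10

From TC, MC = TC'(y) = 46 - 20y + 3y^2 and AVC = VC/y = 46 - 10y + y^2.
AVC is minimized where dAVC/dy = -10 + 2y = 0, at y = 5; min AVC = 46 - 10·5 + 5^2 = €21.
Since P = €146 ≥ min AVC = €21, price covers variable cost and the firm should produce.
Solving P = MC: -100 - 20y + 3y^2 = 0 ⇒ y = -10/3 or 10. On the upward-sloping branch, y* = 10.
Check: AVC at y = 10 is €46 ≤ P, so revenue covers variable cost.
Profit = P·y − TC = 146·10 − 620 = €840.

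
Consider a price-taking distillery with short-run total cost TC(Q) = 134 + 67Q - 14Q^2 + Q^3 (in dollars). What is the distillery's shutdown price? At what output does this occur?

Short-run supply begins at min AVC. From VC = 67Q - 14Q^2 + Q^3, AVC = 67 - 14Q + Q^2.
dAVC/dQ = -14 + 2Q = 0 gives Q = 7. min AVC = 67 - 14·7 + 7^2 = 18.
For P < $18 the firm produces nothing.

$18 per unit, at Q = 7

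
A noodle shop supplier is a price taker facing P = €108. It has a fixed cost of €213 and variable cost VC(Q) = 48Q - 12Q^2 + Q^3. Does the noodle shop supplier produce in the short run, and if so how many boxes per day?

Produce at Q = 10

Strip out fixed cost: VC = 48Q - 12Q^2 + Q^3. Then AVC = 48 - 12Q + Q^2 and MC = 48 - 24Q + 3Q^2.
The AVC parabola has its vertex at Q = 12/2 = 6, where AVC = 48 - 12·6 + 6^2 = €12.
Because €108 ≥ €12, revenue can cover variable cost; the firm operates.
P = MC gives -60 - 24Q + 3Q^2 = 0, with roots -2 and 10. Take the larger (rising MC): Q* = 10.
Check: AVC at Q = 10 is €28 ≤ P, so revenue covers variable cost.
Profit = P·Q − TC = 108·10 − 493 = €587.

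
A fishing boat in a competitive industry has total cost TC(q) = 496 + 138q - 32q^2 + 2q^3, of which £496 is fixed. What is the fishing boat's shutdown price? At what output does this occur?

The firm shuts down when price falls below the minimum of average variable cost. AVC = VC/q = 138 - 32q + 2q^2.
dAVC/dq = -32 + 4q = 0 gives q = 8. min AVC = 138 - 32·8 + 2·8^2 = 10.
The firm shuts down for any P below £10.

£10 per unit, at q = 8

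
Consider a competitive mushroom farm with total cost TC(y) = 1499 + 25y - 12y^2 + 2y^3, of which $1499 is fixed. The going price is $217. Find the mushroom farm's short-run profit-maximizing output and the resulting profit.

AVC = 25 - 12y + 2y^2 has its minimum $7 at y = 3; price $217 clears that bar, so the firm operates.
With MC = 25 - 24y + 6y^2, P = MC on the upward-sloping part at y* = 8.
TR = 217·8 = 1736. TC = 1499 + 456 = 1955. Profit = 1736 − 1955 = -$219.
That loss of $219 beats the $1499 the firm would lose by shutting down; producing recovers $1280 of fixed cost.

Profit = -$219 at y = 8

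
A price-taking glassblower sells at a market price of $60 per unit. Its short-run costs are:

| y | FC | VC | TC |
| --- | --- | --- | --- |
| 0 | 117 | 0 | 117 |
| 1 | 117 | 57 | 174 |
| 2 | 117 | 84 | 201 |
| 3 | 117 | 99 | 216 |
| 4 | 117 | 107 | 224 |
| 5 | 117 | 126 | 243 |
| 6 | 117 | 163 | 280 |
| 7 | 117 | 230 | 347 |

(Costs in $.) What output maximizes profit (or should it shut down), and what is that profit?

Profit at each row (π = 60y − TC): y=0: -117; y=1: -114; y=2: -81; y=3: -36; y=4: 16; y=5: 57; y=6: 80; y=7: 73.
Profit is maximized at y = 6. AVC there is 163/6 = $27.17 ≤ P, so producing beats shutting down (which would give -$117).

y = 6; profit = $80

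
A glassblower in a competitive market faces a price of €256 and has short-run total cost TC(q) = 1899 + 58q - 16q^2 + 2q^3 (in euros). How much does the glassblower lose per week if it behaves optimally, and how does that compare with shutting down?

AVC = 58 - 16q + 2q^2 has its minimum €26 at q = 4; price €256 clears that bar, so the firm operates.
MC = 58 - 32q + 6q^2. Setting P = MC and taking the root on the rising branch gives q* = 9.
TR = 256·9 = 2304. TC = 1899 + 684 = 2583. Profit = 2304 − 2583 = -€279.
That loss of €279 beats the €1899 the firm would lose by shutting down; producing recovers €1620 of fixed cost.

Profit = -€279 at q = 9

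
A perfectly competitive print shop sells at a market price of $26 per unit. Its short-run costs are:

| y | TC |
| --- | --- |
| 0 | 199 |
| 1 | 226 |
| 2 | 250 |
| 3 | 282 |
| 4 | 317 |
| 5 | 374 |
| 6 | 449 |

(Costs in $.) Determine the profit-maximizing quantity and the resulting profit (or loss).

Compute π = P·y − TC at each output: y=0: -199; y=1: -200; y=2: -198; y=3: -204; y=4: -213; y=5: -244; y=6: -293.
Profit is maximized at y = 2. AVC there is 51/2 = $25.50 ≤ P, so producing beats shutting down (which would give -$199).

y = 2; profit = -$198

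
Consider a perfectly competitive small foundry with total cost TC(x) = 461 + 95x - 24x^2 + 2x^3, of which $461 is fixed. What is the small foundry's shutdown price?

The shutdown price is the minimum of AVC. VC = 95x - 24x^2 + 2x^3, so AVC = 95 - 24x + 2x^2.
At the minimum of AVC, MC = AVC. MC = 95 - 48x + 6x^2; setting MC = AVC gives 4x^2 - 24x = 0, so x = 6. min AVC = 23.
For P < $23 the firm produces nothing.

$23 per unit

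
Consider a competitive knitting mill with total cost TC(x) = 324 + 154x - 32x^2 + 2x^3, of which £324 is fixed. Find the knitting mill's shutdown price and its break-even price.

Shutdown price = £26; break-even price = £64

Shutdown price = min AVC. AVC = 154 - 32x + 2x^2, with vertex at x = 8 and minimum £26.
ATC = 324/x + 154 - 32x + 2x^2. Setting dATC/dx = −324/x^2 − 32 + 4x = 0 gives x = 9 (since 4·9^3 − 32·9^2 = 324).
min ATC = 324/9 + 154 − 32·9 + 2·9^2 = £64. That is the break-even price.
For £26 ≤ P < £64 the firm produces at a loss; below £26 it shuts down.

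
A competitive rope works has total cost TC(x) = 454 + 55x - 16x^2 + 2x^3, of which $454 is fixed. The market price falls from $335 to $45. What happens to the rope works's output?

Output falls from 10 to 5

AVC = 55 - 16x + 2x^2, minimized at x = 4 where min AVC = $23. MC = 55 - 32x + 6x^2.
With P = $335 above the shutdown price, P = MC gives x = 10.
At P = $45 ≥ min AVC, set P = MC: x = 5. The firm stays open but cuts output.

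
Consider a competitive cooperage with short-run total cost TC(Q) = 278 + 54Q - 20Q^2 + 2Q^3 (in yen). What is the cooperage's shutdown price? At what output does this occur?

¥4 per unit, at Q = 5

The shutdown price is the minimum of AVC. VC = 54Q - 20Q^2 + 2Q^3, so AVC = 54 - 20Q + 2Q^2.
At the minimum of AVC, MC = AVC. MC = 54 - 40Q + 6Q^2; setting MC = AVC gives 4Q^2 - 20Q = 0, so Q = 5. min AVC = 4.
So the shutdown price is ¥4.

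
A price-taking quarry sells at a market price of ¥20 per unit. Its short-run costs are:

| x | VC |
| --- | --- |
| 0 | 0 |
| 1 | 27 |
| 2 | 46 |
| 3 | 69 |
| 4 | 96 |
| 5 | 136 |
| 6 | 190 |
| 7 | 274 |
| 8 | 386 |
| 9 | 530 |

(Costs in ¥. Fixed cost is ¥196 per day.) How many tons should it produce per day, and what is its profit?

x = 0 (shut down); profit = -¥196

Tabulate TR − TC: x=0: -196; x=1: -203; x=2: -202; x=3: -205; x=4: -212; x=5: -232; x=6: -266; x=7: -330; x=8: -422; x=9: -546.
Profit is highest at x = 0. Equivalently, the lowest AVC in the table is 46/2 ≈ ¥23 at x = 2, and P = ¥20 falls below it — price never covers variable cost, so the firm shuts down and loses only its fixed cost.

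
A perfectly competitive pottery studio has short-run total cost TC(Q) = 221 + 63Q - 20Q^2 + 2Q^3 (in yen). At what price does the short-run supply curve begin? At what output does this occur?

Short-run supply begins at min AVC. From VC = 63Q - 20Q^2 + 2Q^3, AVC = 63 - 20Q + 2Q^2.
dAVC/dQ = -20 + 4Q = 0 gives Q = 5. min AVC = 63 - 20·5 + 2·5^2 = 13.
The firm shuts down for any P below ¥13.

¥13 per unit, at Q = 5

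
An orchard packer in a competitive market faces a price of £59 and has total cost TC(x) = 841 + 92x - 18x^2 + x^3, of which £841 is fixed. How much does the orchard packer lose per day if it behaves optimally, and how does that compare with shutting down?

AVC = 92 - 18x + x^2; min AVC = £11 at x = 9. Since P = £59 ≥ min AVC, the firm produces.
With MC = 92 - 36x + 3x^2, P = MC on the upward-sloping part at x* = 11.
TR = 59·11 = 649. TC = 841 + 165 = 1006. Profit = 649 − 1006 = -£357.
By producing, the firm covers all variable cost plus £484 of fixed cost; shutting down would lose the full £841.

Profit = -£357 at x = 11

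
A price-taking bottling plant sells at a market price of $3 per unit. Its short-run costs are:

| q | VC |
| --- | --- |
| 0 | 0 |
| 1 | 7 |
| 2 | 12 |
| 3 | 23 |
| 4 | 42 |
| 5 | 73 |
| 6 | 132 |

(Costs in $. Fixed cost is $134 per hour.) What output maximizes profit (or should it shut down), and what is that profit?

Profit at each row (π = 3q − TC): q=0: -134; q=1: -138; q=2: -140; q=3: -148; q=4: -164; q=5: -192; q=6: -248.
Profit is highest at q = 0. Equivalently, the lowest AVC in the table is 12/2 ≈ $6 at q = 2, and P = $3 falls below it — price never covers variable cost, so the firm shuts down and loses only its fixed cost.

q = 0 (shut down); profit = -$134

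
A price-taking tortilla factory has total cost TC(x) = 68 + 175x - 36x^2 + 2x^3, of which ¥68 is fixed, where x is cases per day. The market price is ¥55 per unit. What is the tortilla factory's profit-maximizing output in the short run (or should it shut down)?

Variable cost is VC = 175x - 36x^2 + 2x^3, so AVC = VC/x = 175 - 36x + 2x^2 and MC = dTC/dx = 175 - 72x + 6x^2.
AVC hits its minimum where MC = AVC, at x = 9, giving min AVC = 175 - 36·9 + 2·9^2 = ¥13.
P = ¥55 exceeds min AVC = ¥13, so the firm stays open.
P = MC gives 120 - 72x + 6x^2 = 0, with roots 2 and 10. Take the larger (rising MC): x* = 10.
Check: AVC at x = 10 is ¥15 ≤ P, so revenue covers variable cost.
Profit = P·x − TC = 55·10 − 218 = ¥332.

Produce at x = 10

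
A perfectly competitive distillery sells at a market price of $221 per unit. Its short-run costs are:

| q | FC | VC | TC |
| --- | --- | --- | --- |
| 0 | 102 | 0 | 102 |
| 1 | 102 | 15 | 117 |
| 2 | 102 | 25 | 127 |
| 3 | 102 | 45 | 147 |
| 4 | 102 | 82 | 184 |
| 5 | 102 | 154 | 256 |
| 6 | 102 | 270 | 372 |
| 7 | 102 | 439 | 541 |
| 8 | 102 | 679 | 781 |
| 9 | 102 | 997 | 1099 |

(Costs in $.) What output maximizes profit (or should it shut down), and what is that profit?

q = 7; profit = $1006

Compute π = P·q − TC at each output: q=0: -102; q=1: 104; q=2: 315; q=3: 516; q=4: 700; q=5: 849; q=6: 954; q=7: 1006; q=8: 987; q=9: 890.
Profit is maximized at q = 7. AVC there is 439/7 = $62.71 ≤ P, so producing beats shutting down (which would give -$102).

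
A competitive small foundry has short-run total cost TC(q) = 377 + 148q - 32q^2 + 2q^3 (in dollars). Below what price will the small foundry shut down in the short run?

$20 per unit

Short-run supply begins at min AVC. From VC = 148q - 32q^2 + 2q^3, AVC = 148 - 32q + 2q^2.
At the minimum of AVC, MC = AVC. MC = 148 - 64q + 6q^2; setting MC = AVC gives 4q^2 - 32q = 0, so q = 8. min AVC = 20.
So the shutdown price is $20.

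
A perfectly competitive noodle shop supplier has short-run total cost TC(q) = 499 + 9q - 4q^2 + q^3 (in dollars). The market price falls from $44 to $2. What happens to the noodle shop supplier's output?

Output falls from 5 to 0 (the firm shuts down)

AVC = 9 - 4q + q^2, minimized at q = 2 where min AVC = $5. MC = 9 - 8q + 3q^2.
With P = $44 above the shutdown price, P = MC gives q = 5.
At P = $2 < min AVC = $5, price no longer covers variable cost at any output, so the firm shuts down: q = 0.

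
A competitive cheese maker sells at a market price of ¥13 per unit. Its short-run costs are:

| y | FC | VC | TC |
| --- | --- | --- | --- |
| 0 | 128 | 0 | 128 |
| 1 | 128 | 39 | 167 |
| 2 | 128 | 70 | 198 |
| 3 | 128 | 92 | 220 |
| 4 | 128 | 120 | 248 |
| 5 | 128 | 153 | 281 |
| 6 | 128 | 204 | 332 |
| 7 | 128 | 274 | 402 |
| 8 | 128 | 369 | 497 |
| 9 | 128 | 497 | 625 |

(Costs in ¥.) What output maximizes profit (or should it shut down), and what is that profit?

Compute π = P·y − TC at each output: y=0: -128; y=1: -154; y=2: -172; y=3: -181; y=4: -196; y=5: -216; y=6: -254; y=7: -311; y=8: -393; y=9: -508.
Profit is highest at y = 0. Equivalently, the lowest AVC in the table is 120/4 ≈ ¥30 at y = 4, and P = ¥13 falls below it — price never covers variable cost, so the firm shuts down and loses only its fixed cost.

y = 0 (shut down); profit = -¥128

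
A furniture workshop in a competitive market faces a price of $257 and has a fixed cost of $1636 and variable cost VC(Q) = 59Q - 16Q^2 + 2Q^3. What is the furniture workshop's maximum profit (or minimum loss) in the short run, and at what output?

Profit = -$16 at Q = 9

AVC = 59 - 16Q + 2Q^2; min AVC = $27 at Q = 4. Since P = $257 ≥ min AVC, the firm produces.
With MC = 59 - 32Q + 6Q^2, P = MC on the upward-sloping part at Q* = 9.
TR = 257·9 = 2313. TC = 1636 + 693 = 2329. Profit = 2313 − 2329 = -$16.
That loss of $16 beats the $1636 the firm would lose by shutting down; producing recovers $1620 of fixed cost.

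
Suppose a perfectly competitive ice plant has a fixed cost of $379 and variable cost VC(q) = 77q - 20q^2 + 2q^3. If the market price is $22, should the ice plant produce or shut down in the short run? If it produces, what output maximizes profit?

Shut down

Strip out fixed cost: VC = 77q - 20q^2 + 2q^3. Then AVC = 77 - 20q + 2q^2 and MC = 77 - 40q + 6q^2.
AVC is minimized where dAVC/dq = -20 + 4q = 0, at q = 5; min AVC = 77 - 20·5 + 2·5^2 = $27.
Since P = $22 < min AVC = $27, price fails to cover variable cost at any output.
The firm minimizes its loss by shutting down and losing only its fixed cost of $379.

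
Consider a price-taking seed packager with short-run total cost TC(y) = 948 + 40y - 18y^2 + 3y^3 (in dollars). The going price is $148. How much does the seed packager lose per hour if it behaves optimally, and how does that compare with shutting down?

Profit = -$300 at y = 6

AVC = 40 - 18y + 3y^2 has its minimum $13 at y = 3; price $148 clears that bar, so the firm operates.
MC = 40 - 36y + 9y^2. Setting P = MC and taking the root on the rising branch gives y* = 6.
TR = 148·6 = 888. TC = 948 + 240 = 1188. Profit = 888 − 1188 = -$300.
By producing, the firm covers all variable cost plus $648 of fixed cost; shutting down would lose the full $948.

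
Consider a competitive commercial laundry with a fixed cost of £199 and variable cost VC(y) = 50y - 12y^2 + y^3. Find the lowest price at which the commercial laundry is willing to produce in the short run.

Short-run supply begins at min AVC. From VC = 50y - 12y^2 + y^3, AVC = 50 - 12y + y^2.
At the minimum of AVC, MC = AVC. MC = 50 - 24y + 3y^2; setting MC = AVC gives 2y^2 - 12y = 0, so y = 6. min AVC = 14.
So the shutdown price is £14.

£14 per unit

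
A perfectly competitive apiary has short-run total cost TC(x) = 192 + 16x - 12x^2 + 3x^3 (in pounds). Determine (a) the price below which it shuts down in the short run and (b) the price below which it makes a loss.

Shutdown price = £4; break-even price = £64

AVC = 16 - 12x + 3x^2; minimized at x = 2, giving min AVC = £4. That is the shutdown price.
ATC = 192/x + 16 - 12x + 3x^2. Setting dATC/dx = −192/x^2 − 12 + 6x = 0 gives x = 4 (since 6·4^3 − 12·4^2 = 192).
min ATC = 192/4 + 16 − 12·4 + 3·4^2 = £64. That is the break-even price.
For £4 ≤ P < £64 the firm produces at a loss; below £4 it shuts down.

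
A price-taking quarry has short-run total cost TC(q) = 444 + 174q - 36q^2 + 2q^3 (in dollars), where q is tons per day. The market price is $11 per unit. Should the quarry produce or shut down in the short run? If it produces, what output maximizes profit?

From TC, MC = TC'(q) = 174 - 72q + 6q^2 and AVC = VC/q = 174 - 36q + 2q^2.
The AVC parabola has its vertex at q = 36/4 = 9, where AVC = 174 - 36·9 + 2·9^2 = $12.
With P < min AVC ($11 < $12), every unit sold adds to the loss.
The firm minimizes its loss by shutting down and losing only its fixed cost of $444.

Shut down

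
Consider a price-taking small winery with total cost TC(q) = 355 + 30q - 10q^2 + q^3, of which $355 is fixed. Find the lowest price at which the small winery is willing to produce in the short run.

The shutdown price is the minimum of AVC. VC = 30q - 10q^2 + q^3, so AVC = 30 - 10q + q^2.
dAVC/dq = -10 + 2q = 0 gives q = 5. min AVC = 30 - 10·5 + 5^2 = 5.
The firm shuts down for any P below $5.

$5 per unit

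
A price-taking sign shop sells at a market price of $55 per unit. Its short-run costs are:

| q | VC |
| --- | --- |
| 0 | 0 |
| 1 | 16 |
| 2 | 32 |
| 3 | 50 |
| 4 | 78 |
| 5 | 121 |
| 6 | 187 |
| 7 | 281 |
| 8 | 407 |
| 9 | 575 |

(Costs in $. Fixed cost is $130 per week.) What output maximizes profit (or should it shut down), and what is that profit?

q = 5; profit = $24

Profit at each row (π = 55q − TC): q=0: -130; q=1: -91; q=2: -52; q=3: -15; q=4: 12; q=5: 24; q=6: 13; q=7: -26; q=8: -97; q=9: -210.
Profit is maximized at q = 5. AVC there is 121/5 = $24.20 ≤ P, so producing beats shutting down (which would give -$130).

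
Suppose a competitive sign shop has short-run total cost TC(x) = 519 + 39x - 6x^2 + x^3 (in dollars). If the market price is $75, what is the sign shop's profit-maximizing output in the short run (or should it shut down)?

From TC, MC = TC'(x) = 39 - 12x + 3x^2 and AVC = VC/x = 39 - 6x + x^2.
AVC is minimized where dAVC/dx = -6 + 2x = 0, at x = 3; min AVC = 39 - 6·3 + 3^2 = $30.
Since P = $75 ≥ min AVC = $30, price covers variable cost and the firm should produce.
Solving P = MC: -36 - 12x + 3x^2 = 0 ⇒ x = -2 or 6. On the upward-sloping branch, x* = 6.
Check: AVC at x = 6 is $39 ≤ P, so revenue covers variable cost.
Profit = P·x − TC = 75·6 − 753 = -$303, a loss, but smaller than the $519 fixed cost the firm would lose by shutting down.

Produce at x = 6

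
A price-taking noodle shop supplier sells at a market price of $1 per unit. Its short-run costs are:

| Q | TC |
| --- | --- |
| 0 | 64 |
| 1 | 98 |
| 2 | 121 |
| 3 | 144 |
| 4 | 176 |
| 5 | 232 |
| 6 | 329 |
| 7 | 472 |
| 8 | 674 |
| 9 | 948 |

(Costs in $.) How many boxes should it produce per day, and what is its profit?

Tabulate TR − TC: Q=0: -64; Q=1: -97; Q=2: -119; Q=3: -141; Q=4: -172; Q=5: -227; Q=6: -323; Q=7: -465; Q=8: -666; Q=9: -939.
Profit is highest at Q = 0. Equivalently, the lowest AVC in the table is 80/3 ≈ $26.67 at Q = 3, and P = $1 falls below it — price never covers variable cost, so the firm shuts down and loses only its fixed cost.

Q = 0 (shut down); profit = -$64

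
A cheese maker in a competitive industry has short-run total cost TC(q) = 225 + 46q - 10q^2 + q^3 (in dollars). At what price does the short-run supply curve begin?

The firm shuts down when price falls below the minimum of average variable cost. AVC = VC/q = 46 - 10q + q^2.
At the minimum of AVC, MC = AVC. MC = 46 - 20q + 3q^2; setting MC = AVC gives 2q^2 - 10q = 0, so q = 5. min AVC = 21.
The firm shuts down for any P below $21.

$21 per unit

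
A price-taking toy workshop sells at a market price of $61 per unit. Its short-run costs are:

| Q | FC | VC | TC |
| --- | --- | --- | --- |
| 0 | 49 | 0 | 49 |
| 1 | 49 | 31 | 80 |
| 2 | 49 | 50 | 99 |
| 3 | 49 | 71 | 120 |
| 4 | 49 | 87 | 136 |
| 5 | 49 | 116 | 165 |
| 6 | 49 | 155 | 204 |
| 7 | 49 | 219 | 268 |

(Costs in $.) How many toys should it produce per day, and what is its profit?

Tabulate TR − TC: Q=0: -49; Q=1: -19; Q=2: 23; Q=3: 63; Q=4: 108; Q=5: 140; Q=6: 162; Q=7: 159.
Profit is maximized at Q = 6. AVC there is 155/6 = $25.83 ≤ P, so producing beats shutting down (which would give -$49).

Q = 6; profit = $162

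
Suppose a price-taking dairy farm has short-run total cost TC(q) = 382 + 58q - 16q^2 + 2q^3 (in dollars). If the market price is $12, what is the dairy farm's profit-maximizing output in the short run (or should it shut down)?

Shut down

Variable cost is VC = 58q - 16q^2 + 2q^3, so AVC = VC/q = 58 - 16q + 2q^2 and MC = dTC/dq = 58 - 32q + 6q^2.
The AVC parabola has its vertex at q = 16/4 = 4, where AVC = 58 - 16·4 + 2·4^2 = $26.
P = $12 lies below min AVC = $26; no output level covers variable cost.
The firm minimizes its loss by shutting down and losing only its fixed cost of $382.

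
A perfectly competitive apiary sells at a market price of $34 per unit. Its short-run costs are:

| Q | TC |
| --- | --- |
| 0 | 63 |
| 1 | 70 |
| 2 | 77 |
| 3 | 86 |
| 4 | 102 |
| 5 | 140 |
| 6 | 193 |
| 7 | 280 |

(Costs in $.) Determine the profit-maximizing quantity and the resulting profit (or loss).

Compute π = P·Q − TC at each output: Q=0: -63; Q=1: -36; Q=2: -9; Q=3: 16; Q=4: 34; Q=5: 30; Q=6: 11; Q=7: -42.
Profit is maximized at Q = 4. AVC there is 39/4 = $9.75 ≤ P, so producing beats shutting down (which would give -$63).

Q = 4; profit = $34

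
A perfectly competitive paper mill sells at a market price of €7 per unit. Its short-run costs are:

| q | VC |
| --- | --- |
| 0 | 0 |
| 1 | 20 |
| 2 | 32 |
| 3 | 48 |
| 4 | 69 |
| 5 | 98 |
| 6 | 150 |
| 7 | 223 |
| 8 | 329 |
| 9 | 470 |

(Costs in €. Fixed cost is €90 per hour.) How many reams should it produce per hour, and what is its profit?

Tabulate TR − TC: q=0: -90; q=1: -103; q=2: -108; q=3: -117; q=4: -131; q=5: -153; q=6: -198; q=7: -264; q=8: -363; q=9: -497.
Profit is highest at q = 0. Equivalently, the lowest AVC in the table is 32/2 ≈ €16 at q = 2, and P = €7 falls below it — price never covers variable cost, so the firm shuts down and loses only its fixed cost.

q = 0 (shut down); profit = -€90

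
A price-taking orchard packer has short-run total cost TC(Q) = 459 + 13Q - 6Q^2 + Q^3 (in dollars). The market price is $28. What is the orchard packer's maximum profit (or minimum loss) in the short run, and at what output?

Profit = -$359 at Q = 5

AVC = 13 - 6Q + Q^2 has its minimum $4 at Q = 3; price $28 clears that bar, so the firm operates.
With MC = 13 - 12Q + 3Q^2, P = MC on the upward-sloping part at Q* = 5.
TR = 28·5 = 140. TC = 459 + 40 = 499. Profit = 140 − 499 = -$359.
Shutting down would mean losing the fixed cost of $459, so operating at a loss of $359 is better by $100.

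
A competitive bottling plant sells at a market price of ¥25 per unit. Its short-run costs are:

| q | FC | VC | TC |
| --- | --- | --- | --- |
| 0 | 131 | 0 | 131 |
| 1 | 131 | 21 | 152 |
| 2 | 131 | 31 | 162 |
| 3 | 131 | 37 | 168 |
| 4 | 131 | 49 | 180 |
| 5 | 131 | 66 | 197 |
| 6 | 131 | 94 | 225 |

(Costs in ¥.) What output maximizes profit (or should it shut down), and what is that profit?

Profit at each row (π = 25q − TC): q=0: -131; q=1: -127; q=2: -112; q=3: -93; q=4: -80; q=5: -72; q=6: -75.
Profit is maximized at q = 5. AVC there is 66/5 = ¥13.20 ≤ P, so producing beats shutting down (which would give -¥131).

q = 5; profit = -¥72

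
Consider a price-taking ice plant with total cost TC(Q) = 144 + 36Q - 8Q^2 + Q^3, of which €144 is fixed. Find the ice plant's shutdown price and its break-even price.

Shutdown price = min AVC. AVC = 36 - 8Q + Q^2, with vertex at Q = 4 and minimum €20.
ATC = 144/Q + 36 - 8Q + Q^2. Setting dATC/dQ = −144/Q^2 − 8 + 2Q = 0 gives Q = 6 (since 2·6^3 − 8·6^2 = 144).
min ATC = 144/6 + 36 − 8·6 + 6^2 = €48. That is the break-even price.
Between these two prices the firm operates at a loss; above €48 it earns a profit.

Shutdown price = €20; break-even price = €48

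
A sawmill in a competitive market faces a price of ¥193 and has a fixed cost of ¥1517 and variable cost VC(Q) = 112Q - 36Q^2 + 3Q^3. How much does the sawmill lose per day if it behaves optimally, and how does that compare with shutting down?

Profit = -¥59 at Q = 9

AVC = 112 - 36Q + 3Q^2 has its minimum ¥4 at Q = 6; price ¥193 clears that bar, so the firm operates.
MC = 112 - 72Q + 9Q^2. Setting P = MC and taking the root on the rising branch gives Q* = 9.
TR = 193·9 = 1737. TC = 1517 + 279 = 1796. Profit = 1737 − 1796 = -¥59.
That loss of ¥59 beats the ¥1517 the firm would lose by shutting down; producing recovers ¥1458 of fixed cost.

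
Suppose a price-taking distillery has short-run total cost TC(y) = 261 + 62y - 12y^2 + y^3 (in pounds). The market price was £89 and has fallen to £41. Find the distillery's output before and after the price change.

Output falls from 9 to 7

MC = 62 - 24y + 3y^2; the shutdown threshold is min AVC = £26 (at y = 6).
At P = £89 ≥ min AVC, set P = MC on the rising branch: y = 9.
At P = £41 ≥ min AVC, set P = MC: y = 7. The firm stays open but cuts output.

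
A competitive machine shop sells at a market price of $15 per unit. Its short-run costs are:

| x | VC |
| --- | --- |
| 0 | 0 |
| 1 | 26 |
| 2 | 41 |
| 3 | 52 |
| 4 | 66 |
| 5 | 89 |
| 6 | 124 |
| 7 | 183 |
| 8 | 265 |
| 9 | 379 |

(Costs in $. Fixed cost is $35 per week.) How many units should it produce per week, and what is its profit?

x = 0 (shut down); profit = -$35

Compute π = P·x − TC at each output: x=0: -35; x=1: -46; x=2: -46; x=3: -42; x=4: -41; x=5: -49; x=6: -69; x=7: -113; x=8: -180; x=9: -279.
Profit is highest at x = 0. Equivalently, the lowest AVC in the table is 66/4 ≈ $16.50 at x = 4, and P = $15 falls below it — price never covers variable cost, so the firm shuts down and loses only its fixed cost.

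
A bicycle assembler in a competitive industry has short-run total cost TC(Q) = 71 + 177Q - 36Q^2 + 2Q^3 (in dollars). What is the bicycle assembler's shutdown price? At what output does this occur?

The shutdown price is the minimum of AVC. VC = 177Q - 36Q^2 + 2Q^3, so AVC = 177 - 36Q + 2Q^2.
At the minimum of AVC, MC = AVC. MC = 177 - 72Q + 6Q^2; setting MC = AVC gives 4Q^2 - 36Q = 0, so Q = 9. min AVC = 15.
So the shutdown price is $15.

$15 per unit, at Q = 9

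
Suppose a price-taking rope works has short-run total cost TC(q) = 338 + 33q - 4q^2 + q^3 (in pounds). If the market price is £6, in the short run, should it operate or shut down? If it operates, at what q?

Shut down

Strip out fixed cost: VC = 33q - 4q^2 + q^3. Then AVC = 33 - 4q + q^2 and MC = 33 - 8q + 3q^2.
The AVC parabola has its vertex at q = 4/2 = 2, where AVC = 33 - 4·2 + 2^2 = £29.
Since P = £6 < min AVC = £29, price fails to cover variable cost at any output.
Shutting down limits the loss to fixed cost, £338.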